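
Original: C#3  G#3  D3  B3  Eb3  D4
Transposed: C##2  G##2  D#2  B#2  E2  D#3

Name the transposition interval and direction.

down a diminished octave

From C#3 to C##2 is 8 letter names — an octave of some quality.
C##2 to C#3 is 11 semitones, which makes it a diminished octave; the second version is lower, so the direction is down.
Checking another pair — D4 → D#3 — gives the same interval.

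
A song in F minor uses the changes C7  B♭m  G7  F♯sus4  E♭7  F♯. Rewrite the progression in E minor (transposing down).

B7 Am F#7 E#sus4 D7 E#

F minor down to E minor is a minor second; each chord root moves by that interval while the quality stays the same.
C7: root C down a minor second → B, giving B7.
B♭m: root B♭ down a minor second → A, giving Am.
G7: root G down a minor second → F#, giving F#7.
F♯sus4: root F♯ down a minor second → E#, giving E#sus4.
E♭7: root E♭ down a minor second → D, giving D7.
F♯: root F♯ down a minor second → E#, giving E#.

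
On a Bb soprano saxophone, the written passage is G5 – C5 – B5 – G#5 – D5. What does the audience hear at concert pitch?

The Bb soprano saxophone sounds a major second below written, so transpose each written note down a major second.
G5 becomes F5
C5 becomes Bb4
B5 becomes A5
G#5 becomes F#5
D5 becomes C5

F5 Bb4 A5 F#5 C5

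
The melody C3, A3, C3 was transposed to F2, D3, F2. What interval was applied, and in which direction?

down a perfect fifth

Take the first pair: C3 → F2. C to F spans 5 letter names, so the interval is some kind of fifth.
F2 to C3 is 7 semitones, which makes it a perfect fifth; the second version is lower, so the direction is down.
Checking another pair — C3 → F2 — gives the same interval.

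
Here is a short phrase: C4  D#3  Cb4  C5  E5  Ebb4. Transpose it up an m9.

Db5 E4 Dbb5 Db6 F6 Fbb5

C4 → Db5
D#3 → E4
Cb4 → Dbb5
C5 → Db6
E5 → F6
Ebb4 → Fbb5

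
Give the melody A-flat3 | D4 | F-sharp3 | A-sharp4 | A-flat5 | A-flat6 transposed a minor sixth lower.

Ab3: a sixth down reaches C, and 8 semitones makes it C3.
D4: a sixth down reaches F, and 8 semitones makes it F#3.
F#3 down a minor sixth is A#2.
A#4 down a minor sixth is C##4.
A minor sixth down from Ab5 gives C5.
Ab6: a sixth down reaches C, and 8 semitones makes it C6.

C3 F#3 A#2 C##4 C5 C6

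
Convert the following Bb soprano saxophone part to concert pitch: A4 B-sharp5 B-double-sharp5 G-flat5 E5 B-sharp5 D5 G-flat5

Written C4 on the Bb soprano saxophone sounds as Bb3, a major second lower; apply that shift to every note.
A4 to G4
B#5 to A#5
B##5 to A##5
Gb5 to Fb5
E5 to D5
B#5 to A#5
D5 to C5
Gb5 to Fb5

G4 A#5 A##5 Fb5 D5 A#5 C5 Fb5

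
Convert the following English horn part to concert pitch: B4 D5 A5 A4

E4 G4 D5 D4

The English horn sounds a perfect fifth below written, so transpose each written note down a perfect fifth.
B4 -> E4
D5 -> G4
A5 -> D5
A4 -> D4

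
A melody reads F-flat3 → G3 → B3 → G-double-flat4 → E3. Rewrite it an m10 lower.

Db2 E2 G#2 Ebb3 C#2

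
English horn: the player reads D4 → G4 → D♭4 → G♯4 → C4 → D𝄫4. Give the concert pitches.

G3 C4 Gb3 C#4 F3 Gbb3

The English horn sounds a perfect fifth below written, so transpose each written note down a perfect fifth.
D4 -> G3
G4 -> C4
Db4 -> Gb3
G#4 -> C#4
C4 -> F3
Dbb4 -> Gbb3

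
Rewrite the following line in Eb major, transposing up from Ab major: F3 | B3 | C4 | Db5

C4 F#4 G4 Ab5

From Ab up to Eb is a perfect fifth; apply that to each pitch.
F3 to C4
B3 to F#4
C4 to G4
Db5 to Ab5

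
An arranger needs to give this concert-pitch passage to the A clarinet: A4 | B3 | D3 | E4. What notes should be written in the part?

C5 D4 F3 G4

Written C4 sounds as A3 on the A clarinet, so concert pitches are written a minor third up.
A4 to C5
B3 to D4
D3 to F3
E4 to G4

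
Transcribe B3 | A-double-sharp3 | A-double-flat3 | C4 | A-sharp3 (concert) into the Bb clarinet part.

C#4 B##3 Bbb3 D4 B#3

Written C4 sounds as Bb3 on the Bb clarinet, so concert pitches are written a major second up.
B3 -> C#4
A##3 -> B##3
Abb3 -> Bbb3
C4 -> D4
A#3 -> B#3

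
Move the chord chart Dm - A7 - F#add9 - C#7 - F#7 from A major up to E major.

A major up to E major is a perfect fifth; each chord root moves by that interval while the quality stays the same.
Dm: root D up a perfect fifth → A, giving Am.
A7: root A up a perfect fifth → E, giving E7.
F#add9: root F# up a perfect fifth → C#, giving C#add9.
C#7: root C# up a perfect fifth → G#, giving G#7.
F#7: root F# up a perfect fifth → C#, giving C#7.

Am E7 C#add9 G#7 C#7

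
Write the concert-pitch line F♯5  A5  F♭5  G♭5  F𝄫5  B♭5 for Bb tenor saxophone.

G#6 B6 Gb6 Ab6 Gbb6 C7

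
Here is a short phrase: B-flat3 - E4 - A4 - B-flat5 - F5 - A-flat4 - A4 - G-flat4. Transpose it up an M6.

G4 C#5 F#5 G6 D6 F5 F#5 Eb5

Bb3: a sixth up reaches G, and 9 semitones makes it G4.
E4: a sixth up reaches C, and 9 semitones makes it C#5.
A4: a sixth up reaches F, and 9 semitones makes it F#5.
Bb5 up a major sixth is G6.
A major sixth up from F5 gives D6.
Ab4 up a major sixth is F5.
A4 up a major sixth is F#5.
A major sixth up from Gb4 gives Eb5.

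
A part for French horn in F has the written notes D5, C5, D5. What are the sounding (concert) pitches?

G4 F4 G4

The French horn in F sounds a perfect fifth below written, so transpose each written note down a perfect fifth.
D5 becomes G4
C5 becomes F4
D5 becomes G4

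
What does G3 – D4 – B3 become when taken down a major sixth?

G3 gives Bb2
D4 gives F3
B3 gives D3

Bb2 F3 D3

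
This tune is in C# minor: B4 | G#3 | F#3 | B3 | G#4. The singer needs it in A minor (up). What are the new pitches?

C# minor to A minor up is a minor sixth, so every note moves up by that interval.
B4 to G5
G#3 to E4
F#3 to D4
B3 to G4
G#4 to E5

G5 E4 D4 G4 E5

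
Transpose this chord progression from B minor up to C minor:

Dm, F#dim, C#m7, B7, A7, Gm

Ebm Gdim Dm7 C7 Bb7 Abm

B minor up to C minor is a minor second; each chord root moves by that interval while the quality stays the same.
Dm: root D up a minor second → Eb, giving Ebm.
F#dim: root F# up a minor second → G, giving Gdim.
C#m7: root C# up a minor second → D, giving Dm7.
B7: root B up a minor second → C, giving C7.
A7: root A up a minor second → Bb, giving Bb7.
Gm: root G up a minor second → Ab, giving Abm.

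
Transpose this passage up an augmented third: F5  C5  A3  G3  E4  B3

A#5 E#5 C##4 B#3 G##4 D##4

F5 up an augmented third is A#5.
C5: a third up reaches E, and 5 semitones makes it E#5.
A3 up an augmented third is C##4.
G3 up an augmented third is B#3.
An augmented third up from E4 gives G##4.
B3 up an augmented third is D##4.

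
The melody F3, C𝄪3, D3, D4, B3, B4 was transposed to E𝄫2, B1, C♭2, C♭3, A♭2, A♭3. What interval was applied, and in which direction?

down an augmented ninth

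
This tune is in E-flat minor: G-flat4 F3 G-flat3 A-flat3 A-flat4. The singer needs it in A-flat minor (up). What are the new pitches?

From E-flat up to A-flat is a perfect fourth; apply that to each pitch.
Gb4 → Cb5
F3 → Bb3
Gb3 → Cb4
Ab3 → Db4
Ab4 → Db5

Cb5 Bb3 Cb4 Db4 Db5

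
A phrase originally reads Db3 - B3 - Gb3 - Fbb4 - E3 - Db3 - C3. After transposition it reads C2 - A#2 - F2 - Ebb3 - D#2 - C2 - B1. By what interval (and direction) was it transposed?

down a minor ninth

Take the first pair: Db3 → C2. D to C spans 9 letter names, so the interval is some kind of ninth.
C2 to Db3 is 13 semitones, which makes it a minor ninth; the second version is lower, so the direction is down.
Checking another pair — C3 → B1 — gives the same interval.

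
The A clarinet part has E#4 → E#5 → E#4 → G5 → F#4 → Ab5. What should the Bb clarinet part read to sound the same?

First find concert pitch: the A clarinet sounds a minor third below written, so E#4 E#5 E#4 G5 F#4 Ab5 sounds C##4 C##5 C##4 E5 D#4 F5.
Then write for Bb clarinet: it sounds a major second below written, so the part must be a major second above concert.
C##4 → D##4
C##5 → D##5
C##4 → D##4
E5 → F#5
D#4 → E#4
F5 → G5

D##4 D##5 D##4 F#5 E#4 G5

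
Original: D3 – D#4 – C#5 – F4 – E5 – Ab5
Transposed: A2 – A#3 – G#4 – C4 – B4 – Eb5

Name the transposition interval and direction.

From D3 to A2 is 4 letter names — a fourth of some quality.
A2 to D3 is 5 semitones, which makes it a perfect fourth; the second version is lower, so the direction is down.
Checking another pair — Ab5 → Eb5 — gives the same interval.

down a perfect fourth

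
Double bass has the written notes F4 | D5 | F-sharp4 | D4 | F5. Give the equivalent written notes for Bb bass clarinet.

G4 E5 G#4 E4 G5

First find concert pitch: the double bass sounds a perfect octave below written, so F4 D5 F-sharp4 D4 F5 sounds F3 D4 F#3 D3 F4.
Then write for Bb bass clarinet: it sounds a major ninth below written, so the part must be a major ninth above concert.
F3 → G4
D4 → E5
F#3 → G#4
D3 → E4
F4 → G5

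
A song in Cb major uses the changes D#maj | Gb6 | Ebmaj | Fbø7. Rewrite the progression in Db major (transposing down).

Cb major down to Db major is a minor seventh; each chord root moves by that interval while the quality stays the same.
D#maj: root D# down a minor seventh → E#, giving E#maj.
Gb6: root Gb down a minor seventh → Ab, giving Ab6.
Ebmaj: root Eb down a minor seventh → F, giving Fmaj.
Fbø7: root Fb down a minor seventh → Gb, giving Gbø7.

E#maj Ab6 Fmaj Gbø7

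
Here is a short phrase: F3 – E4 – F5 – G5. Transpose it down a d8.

F3 down a diminished octave is F#2.
E4 down a diminished octave is E#3.
F5: an octave down reaches F, and 11 semitones makes it F#4.
G5: an octave down reaches G, and 11 semitones makes it G#4.

F#2 E#3 F#4 G#4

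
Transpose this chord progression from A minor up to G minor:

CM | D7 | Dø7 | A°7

BbM C7 Cø7 G°7

A minor up to G minor is a minor seventh; each chord root moves by that interval while the quality stays the same.
CM: root C up a minor seventh → Bb, giving BbM.
D7: root D up a minor seventh → C, giving C7.
Dø7: root D up a minor seventh → C, giving Cø7.
A°7: root A up a minor seventh → G, giving G°7.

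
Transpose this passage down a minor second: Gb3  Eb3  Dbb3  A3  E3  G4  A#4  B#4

F3 D3 Cb3 G#3 D#3 F#4 G##4 A##4

Gb3 becomes F3
Eb3 becomes D3
Dbb3 becomes Cb3
A3 becomes G#3
E3 becomes D#3
G4 becomes F#4
A#4 becomes G##4
B#4 becomes A##4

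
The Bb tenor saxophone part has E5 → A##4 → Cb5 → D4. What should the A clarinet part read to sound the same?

F4 B#3 Dbb4 Eb3

First find concert pitch: the Bb tenor saxophone sounds a major ninth below written, so E5 A##4 Cb5 D4 sounds D4 G##3 Bbb3 C3.
Then write for A clarinet: it sounds a minor third below written, so the part must be a minor third above concert.
D4 → F4
G##3 → B#3
Bbb3 → Dbb4
C3 → Eb3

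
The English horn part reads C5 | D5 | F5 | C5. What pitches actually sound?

The English horn sounds a perfect fifth below written, so transpose each written note down a perfect fifth.
C5 becomes F4
D5 becomes G4
F5 becomes Bb4
C5 becomes F4

F4 G4 Bb4 F4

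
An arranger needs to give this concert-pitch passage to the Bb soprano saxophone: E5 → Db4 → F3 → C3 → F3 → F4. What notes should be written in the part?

F#5 Eb4 G3 D3 G3 G4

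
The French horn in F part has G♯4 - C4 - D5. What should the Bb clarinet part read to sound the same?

First find concert pitch: the French horn in F sounds a perfect fifth below written, so G♯4 C4 D5 sounds C#4 F3 G4.
Then write for Bb clarinet: it sounds a major second below written, so the part must be a major second above concert.
C#4 → D#4
F3 → G3
G4 → A4

D#4 G3 A4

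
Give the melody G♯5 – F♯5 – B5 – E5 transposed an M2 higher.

G#5 becomes A#5
F#5 becomes G#5
B5 becomes C#6
E5 becomes F#5

A#5 G#5 C#6 F#5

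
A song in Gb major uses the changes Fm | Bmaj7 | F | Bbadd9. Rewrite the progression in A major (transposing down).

G#m C##maj7 G# C#add9

Gb major down to A major is a diminished seventh; each chord root moves by that interval while the quality stays the same.
Fm: root F down a diminished seventh → G#, giving G#m.
Bmaj7: root B down a diminished seventh → C##, giving C##maj7.
F: root F down a diminished seventh → G#, giving G#.
Bbadd9: root Bb down a diminished seventh → C#, giving C#add9.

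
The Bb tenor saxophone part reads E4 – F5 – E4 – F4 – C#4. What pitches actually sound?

The Bb tenor saxophone sounds a major ninth below written, so transpose each written note down a major ninth.
E4 to D3
F5 to Eb4
E4 to D3
F4 to Eb3
C#4 to B2

D3 Eb4 D3 Eb3 B2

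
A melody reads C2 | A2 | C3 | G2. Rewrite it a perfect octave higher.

C3 A3 C4 G3

C2: an octave up reaches C, and 12 semitones makes it C3.
A2 up a perfect octave is A3.
C3: an octave up reaches C, and 12 semitones makes it C4.
G2 up a perfect octave is G3.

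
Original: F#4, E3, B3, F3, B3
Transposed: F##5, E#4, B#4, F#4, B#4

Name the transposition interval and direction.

up an augmented octave

Take the first pair: F#4 → F##5. F to F spans 8 letter names, so the interval is some kind of octave.
F#4 to F##5 is 13 semitones, which makes it an augmented octave; the second version is higher, so the direction is up.
Checking another pair — B3 → B#4 — gives the same interval.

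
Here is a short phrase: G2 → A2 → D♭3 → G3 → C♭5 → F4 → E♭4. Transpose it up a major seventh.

F#3 G#3 C4 F#4 Bb5 E5 D5

A major seventh up from G2 gives F#3.
A2 up a major seventh is G#3.
Db3 up a major seventh is C4.
A major seventh up from G3 gives F#4.
Cb5: a seventh up reaches B, and 11 semitones makes it Bb5.
F4: a seventh up reaches E, and 11 semitones makes it E5.
A major seventh up from Eb4 gives D5.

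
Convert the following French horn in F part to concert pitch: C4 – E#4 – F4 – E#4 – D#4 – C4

The French horn in F sounds a perfect fifth below written, so transpose each written note down a perfect fifth.
C4 → F3
E#4 → A#3
F4 → Bb3
E#4 → A#3
D#4 → G#3
C4 → F3

F3 A#3 Bb3 A#3 G#3 F3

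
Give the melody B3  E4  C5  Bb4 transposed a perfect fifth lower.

B3: a fifth down reaches E, and 7 semitones makes it E3.
E4: a fifth down reaches A, and 7 semitones makes it A3.
A perfect fifth down from C5 gives F4.
Bb4: a fifth down reaches E, and 7 semitones makes it Eb4.

E3 A3 F4 Eb4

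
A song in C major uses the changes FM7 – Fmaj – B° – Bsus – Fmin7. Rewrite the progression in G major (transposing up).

CM7 Cmaj F#° F#sus Cmin7

C major up to G major is a perfect fifth; each chord root moves by that interval while the quality stays the same.
FM7: root F up a perfect fifth → C, giving CM7.
Fmaj: root F up a perfect fifth → C, giving Cmaj.
B°: root B up a perfect fifth → F#, giving F#°.
Bsus: root B up a perfect fifth → F#, giving F#sus.
Fmin7: root F up a perfect fifth → C, giving Cmin7.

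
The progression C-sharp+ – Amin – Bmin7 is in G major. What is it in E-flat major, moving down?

A+ Fmin Gmin7

G major down to E-flat major is a major third; each chord root moves by that interval while the quality stays the same.
C-sharp+: root C-sharp down a major third → A, giving A+.
Amin: root A down a major third → F, giving Fmin.
Bmin7: root B down a major third → G, giving Gmin7.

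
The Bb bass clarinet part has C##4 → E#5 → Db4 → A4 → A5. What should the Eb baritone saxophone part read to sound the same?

G##4 B#5 Ab4 E5 E6

First find concert pitch: the Bb bass clarinet sounds a major ninth below written, so C##4 E#5 Db4 A4 A5 sounds B#2 D#4 Cb3 G3 G4.
Then write for Eb baritone saxophone: it sounds a major thirteenth below written, so the part must be a major thirteenth above concert.
B#2 → G##4
D#4 → B#5
Cb3 → Ab4
G3 → E5
G4 → E6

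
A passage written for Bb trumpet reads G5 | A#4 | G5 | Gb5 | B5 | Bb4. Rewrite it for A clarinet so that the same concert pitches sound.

First find concert pitch: the Bb trumpet sounds a major second below written, so G5 A#4 G5 Gb5 B5 Bb4 sounds F5 G#4 F5 Fb5 A5 Ab4.
Then write for A clarinet: it sounds a minor third below written, so the part must be a minor third above concert.
F5 → Ab5
G#4 → B4
F5 → Ab5
Fb5 → Abb5
A5 → C6
Ab4 → Cb5

Ab5 B4 Ab5 Abb5 C6 Cb5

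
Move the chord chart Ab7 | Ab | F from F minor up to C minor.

Eb7 Eb C

F minor up to C minor is a perfect fifth; each chord root moves by that interval while the quality stays the same.
Ab7: root Ab up a perfect fifth → Eb, giving Eb7.
Ab: root Ab up a perfect fifth → Eb, giving Eb.
F: root F up a perfect fifth → C, giving C.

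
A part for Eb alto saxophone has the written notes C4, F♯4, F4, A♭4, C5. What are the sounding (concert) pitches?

Eb3 A3 Ab3 Cb4 Eb4

Written C4 on the Eb alto saxophone sounds as Eb3, a major sixth lower; apply that shift to every note.
C4 -> Eb3
F#4 -> A3
F4 -> Ab3
Ab4 -> Cb4
C5 -> Eb4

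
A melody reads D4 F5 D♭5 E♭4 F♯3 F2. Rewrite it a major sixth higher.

B4 D6 Bb5 C5 D#4 D3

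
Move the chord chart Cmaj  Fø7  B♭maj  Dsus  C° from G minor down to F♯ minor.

G minor down to F♯ minor is a minor second; each chord root moves by that interval while the quality stays the same.
Cmaj: root C down a minor second → B, giving Bmaj.
Fø7: root F down a minor second → E, giving Eø7.
B♭maj: root B♭ down a minor second → A, giving Amaj.
Dsus: root D down a minor second → C#, giving C#sus.
C°: root C down a minor second → B, giving B°.

Bmaj Eø7 Amaj C#sus B°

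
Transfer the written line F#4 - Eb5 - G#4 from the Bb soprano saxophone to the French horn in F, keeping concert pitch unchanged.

B4 Ab5 C#5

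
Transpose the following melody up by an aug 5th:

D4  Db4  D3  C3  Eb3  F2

D4 to A#4
Db4 to A4
D3 to A#3
C3 to G#3
Eb3 to B3
F2 to C#3

A#4 A4 A#3 G#3 B3 C#3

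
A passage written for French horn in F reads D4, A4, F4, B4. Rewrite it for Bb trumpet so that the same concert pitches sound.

First find concert pitch: the French horn in F sounds a perfect fifth below written, so D4 A4 F4 B4 sounds G3 D4 Bb3 E4.
Then write for Bb trumpet: it sounds a major second below written, so the part must be a major second above concert.
G3 → A3
D4 → E4
Bb3 → C4
E4 → F#4

A3 E4 C4 F#4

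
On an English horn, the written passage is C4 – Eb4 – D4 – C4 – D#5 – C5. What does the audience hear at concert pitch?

F3 Ab3 G3 F3 G#4 F4

Written C4 on the English horn sounds as F3, a perfect fifth lower; apply that shift to every note.
C4 gives F3
Eb4 gives Ab3
D4 gives G3
C4 gives F3
D#5 gives G#4
C5 gives F4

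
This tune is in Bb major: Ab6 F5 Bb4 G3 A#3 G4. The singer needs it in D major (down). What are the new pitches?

C6 A4 D4 B2 C##3 B3

From Bb down to D is a minor sixth; apply that to each pitch.
Ab6 to C6
F5 to A4
Bb4 to D4
G3 to B2
A#3 to C##3
G4 to B3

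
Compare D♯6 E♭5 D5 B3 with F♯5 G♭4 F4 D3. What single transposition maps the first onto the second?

down a major sixth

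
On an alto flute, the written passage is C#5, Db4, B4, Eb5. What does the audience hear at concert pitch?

G#4 Ab3 F#4 Bb4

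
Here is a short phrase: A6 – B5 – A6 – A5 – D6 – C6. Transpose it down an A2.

Gb6 Ab5 Gb6 Gb5 Cb6 Bbb5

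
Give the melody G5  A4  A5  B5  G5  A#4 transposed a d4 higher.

G5 up a diminished fourth is Cb6.
A4 up a diminished fourth is Db5.
A5 up a diminished fourth is Db6.
B5: a fourth up reaches E, and 4 semitones makes it Eb6.
G5 up a diminished fourth is Cb6.
A diminished fourth up from A#4 gives D5.

Cb6 Db5 Db6 Eb6 Cb6 D5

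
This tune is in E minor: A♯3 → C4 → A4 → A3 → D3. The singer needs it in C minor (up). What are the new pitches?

From E up to C is a minor sixth; apply that to each pitch.
A#3 becomes F#4
C4 becomes Ab4
A4 becomes F5
A3 becomes F4
D3 becomes Bb3

F#4 Ab4 F5 F4 Bb3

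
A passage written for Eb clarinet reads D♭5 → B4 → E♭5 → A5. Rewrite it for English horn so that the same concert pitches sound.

First find concert pitch: the Eb clarinet sounds a minor third above written, so D♭5 B4 E♭5 A5 sounds Fb5 D5 Gb5 C6.
Then write for English horn: it sounds a perfect fifth below written, so the part must be a perfect fifth above concert.
Fb5 → Cb6
D5 → A5
Gb5 → Db6
C6 → G6

Cb6 A5 Db6 G6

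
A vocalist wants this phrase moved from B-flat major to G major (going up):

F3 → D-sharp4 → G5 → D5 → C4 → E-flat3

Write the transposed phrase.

From B-flat up to G is a major sixth; apply that to each pitch.
F3 gives D4
D#4 gives B#4
G5 gives E6
D5 gives B5
C4 gives A4
Eb3 gives C4

D4 B#4 E6 B5 A4 C4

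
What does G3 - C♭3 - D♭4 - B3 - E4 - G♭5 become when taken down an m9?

F#2 Bb1 C3 A#2 D#3 F4

G3 to F#2
Cb3 to Bb1
Db4 to C3
B3 to A#2
E4 to D#3
Gb5 to F4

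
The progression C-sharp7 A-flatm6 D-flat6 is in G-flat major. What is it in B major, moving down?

E##7 C#m6 F#6

G-flat major down to B major is a diminished sixth; each chord root moves by that interval while the quality stays the same.
C-sharp7: root C-sharp down a diminished sixth → E##, giving E##7.
A-flatm6: root A-flat down a diminished sixth → C#, giving C#m6.
D-flat6: root D-flat down a diminished sixth → F#, giving F#6.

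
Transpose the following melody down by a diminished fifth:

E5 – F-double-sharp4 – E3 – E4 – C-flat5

E5: a fifth down reaches A, and 6 semitones makes it A#4.
A diminished fifth down from F##4 gives B##3.
E3: a fifth down reaches A, and 6 semitones makes it A#2.
A diminished fifth down from E4 gives A#3.
Cb5 down a diminished fifth is F4.

A#4 B##3 A#2 A#3 F4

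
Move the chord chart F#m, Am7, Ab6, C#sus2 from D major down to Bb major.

Dm Fm7 Fb6 Asus2

D major down to Bb major is a major third; each chord root moves by that interval while the quality stays the same.
F#m: root F# down a major third → D, giving Dm.
Am7: root A down a major third → F, giving Fm7.
Ab6: root Ab down a major third → Fb, giving Fb6.
C#sus2: root C# down a major third → A, giving Asus2.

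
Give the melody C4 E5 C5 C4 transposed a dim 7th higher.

C4 becomes Bbb4
E5 becomes Db6
C5 becomes Bbb5
C4 becomes Bbb4

Bbb4 Db6 Bbb5 Bbb4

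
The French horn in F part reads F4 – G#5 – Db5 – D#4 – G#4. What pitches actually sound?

Bb3 C#5 Gb4 G#3 C#4

Written C4 on the French horn in F sounds as F3, a perfect fifth lower; apply that shift to every note.
F4 gives Bb3
G#5 gives C#5
Db5 gives Gb4
D#4 gives G#3
G#4 gives C#4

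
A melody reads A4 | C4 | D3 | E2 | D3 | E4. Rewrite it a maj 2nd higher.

B4 D4 E3 F#2 E3 F#4

A4 → B4
C4 → D4
D3 → E3
E2 → F#2
D3 → E3
E4 → F#4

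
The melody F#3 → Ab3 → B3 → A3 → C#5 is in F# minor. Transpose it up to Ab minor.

Ab3 Cbb4 Db4 Cb4 Eb5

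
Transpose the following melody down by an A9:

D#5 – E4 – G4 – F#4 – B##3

D#5: a ninth down reaches C, and 15 semitones makes it C4.
E4: a ninth down reaches D, and 15 semitones makes it Db3.
G4 down an augmented ninth is Fb3.
F#4 down an augmented ninth is Eb3.
B##3: a ninth down reaches A, and 15 semitones makes it A#2.

C4 Db3 Fb3 Eb3 A#2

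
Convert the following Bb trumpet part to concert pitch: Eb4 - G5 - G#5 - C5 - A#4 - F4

Db4 F5 F#5 Bb4 G#4 Eb4

Written C4 on the Bb trumpet sounds as Bb3, a major second lower; apply that shift to every note.
Eb4 becomes Db4
G5 becomes F5
G#5 becomes F#5
C5 becomes Bb4
A#4 becomes G#4
F4 becomes Eb4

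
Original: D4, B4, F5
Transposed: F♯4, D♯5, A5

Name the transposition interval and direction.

From D4 to F#4 is 3 letter names — a third of some quality.
D4 to F#4 is 4 semitones, which makes it a major third; the second version is higher, so the direction is up.
Checking another pair — F5 → A5 — gives the same interval.

up a major third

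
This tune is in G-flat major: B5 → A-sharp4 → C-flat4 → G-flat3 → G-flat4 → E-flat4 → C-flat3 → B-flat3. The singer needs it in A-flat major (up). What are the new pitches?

From G-flat up to A-flat is a major second; apply that to each pitch.
B5 to C#6
A#4 to B#4
Cb4 to Db4
Gb3 to Ab3
Gb4 to Ab4
Eb4 to F4
Cb3 to Db3
Bb3 to C4

C#6 B#4 Db4 Ab3 Ab4 F4 Db3 C4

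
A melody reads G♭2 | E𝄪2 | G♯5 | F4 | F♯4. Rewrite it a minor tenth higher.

Gb2: a tenth up reaches B, and 15 semitones makes it Bbb3.
E##2 up a minor tenth is G##3.
A minor tenth up from G#5 gives B6.
F4: a tenth up reaches A, and 15 semitones makes it Ab5.
F#4: a tenth up reaches A, and 15 semitones makes it A5.

Bbb3 G##3 B6 Ab5 A5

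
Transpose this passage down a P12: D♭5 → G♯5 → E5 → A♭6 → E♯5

Db5 to Gb3
G#5 to C#4
E5 to A3
Ab6 to Db5
E#5 to A#3

Gb3 C#4 A3 Db5 A#3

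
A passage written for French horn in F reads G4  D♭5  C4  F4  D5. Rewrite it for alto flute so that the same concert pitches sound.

First find concert pitch: the French horn in F sounds a perfect fifth below written, so G4 D♭5 C4 F4 D5 sounds C4 Gb4 F3 Bb3 G4.
Then write for alto flute: it sounds a perfect fourth below written, so the part must be a perfect fourth above concert.
C4 → F4
Gb4 → Cb5
F3 → Bb3
Bb3 → Eb4
G4 → C5

F4 Cb5 Bb3 Eb4 C5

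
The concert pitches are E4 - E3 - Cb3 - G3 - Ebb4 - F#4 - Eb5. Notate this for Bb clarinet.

F#4 F#3 Db3 A3 Fb4 G#4 F5

The Bb clarinet sounds a major second below written, so the written part must be a major second above concert — transpose each note up.
E4 becomes F#4
E3 becomes F#3
Cb3 becomes Db3
G3 becomes A3
Ebb4 becomes Fb4
F#4 becomes G#4
Eb5 becomes F5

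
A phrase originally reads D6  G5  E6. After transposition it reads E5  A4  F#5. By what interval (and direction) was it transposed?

down a minor seventh

From D6 to E5 is 7 letter names — a seventh of some quality.
E5 to D6 is 10 semitones, which makes it a minor seventh; the second version is lower, so the direction is down.
Checking another pair — E6 → F#5 — gives the same interval.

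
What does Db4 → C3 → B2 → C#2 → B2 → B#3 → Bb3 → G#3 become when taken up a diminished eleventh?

Gbb5 Fb4 Eb4 F3 Eb4 E5 Ebb5 C5

Db4 becomes Gbb5
C3 becomes Fb4
B2 becomes Eb4
C#2 becomes F3
B2 becomes Eb4
B#3 becomes E5
Bb3 becomes Ebb5
G#3 becomes C5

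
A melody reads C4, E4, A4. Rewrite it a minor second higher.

C4 → Db4
E4 → F4
A4 → Bb4

Db4 F4 Bb4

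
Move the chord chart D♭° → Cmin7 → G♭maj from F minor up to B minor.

F minor up to B minor is an augmented fourth; each chord root moves by that interval while the quality stays the same.
D♭°: root D♭ up an augmented fourth → G, giving G°.
Cmin7: root C up an augmented fourth → F#, giving F#min7.
G♭maj: root G♭ up an augmented fourth → C, giving Cmaj.

G° F#min7 Cmaj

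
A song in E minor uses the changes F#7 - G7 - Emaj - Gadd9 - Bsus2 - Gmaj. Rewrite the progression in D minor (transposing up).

E7 F7 Dmaj Fadd9 Asus2 Fmaj

E minor up to D minor is a minor seventh; each chord root moves by that interval while the quality stays the same.
F#7: root F# up a minor seventh → E, giving E7.
G7: root G up a minor seventh → F, giving F7.
Emaj: root E up a minor seventh → D, giving Dmaj.
Gadd9: root G up a minor seventh → F, giving Fadd9.
Bsus2: root B up a minor seventh → A, giving Asus2.
Gmaj: root G up a minor seventh → F, giving Fmaj.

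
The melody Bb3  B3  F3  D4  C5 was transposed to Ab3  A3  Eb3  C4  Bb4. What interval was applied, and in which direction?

down a major second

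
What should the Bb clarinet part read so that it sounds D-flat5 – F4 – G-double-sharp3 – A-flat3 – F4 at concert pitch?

Written C4 sounds as Bb3 on the Bb clarinet, so concert pitches are written a major second up.
Db5 becomes Eb5
F4 becomes G4
G##3 becomes A##3
Ab3 becomes Bb3
F4 becomes G4

Eb5 G4 A##3 Bb3 G4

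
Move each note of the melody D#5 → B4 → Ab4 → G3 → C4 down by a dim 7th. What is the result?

E##4 C##4 B3 A#2 D#3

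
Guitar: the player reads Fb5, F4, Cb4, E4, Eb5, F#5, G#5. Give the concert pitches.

Fb4 F3 Cb3 E3 Eb4 F#4 G#4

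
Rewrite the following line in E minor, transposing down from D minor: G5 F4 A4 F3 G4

A4 G3 B3 G2 A3

From D down to E is a minor seventh; apply that to each pitch.
G5 gives A4
F4 gives G3
A4 gives B3
F3 gives G2
G4 gives A3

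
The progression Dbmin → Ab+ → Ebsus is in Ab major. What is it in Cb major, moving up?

Ab major up to Cb major is a minor third; each chord root moves by that interval while the quality stays the same.
Dbmin: root Db up a minor third → Fb, giving Fbmin.
Ab+: root Ab up a minor third → Cb, giving Cb+.
Ebsus: root Eb up a minor third → Gb, giving Gbsus.

Fbmin Cb+ Gbsus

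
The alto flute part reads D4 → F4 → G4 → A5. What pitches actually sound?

A3 C4 D4 E5

The alto flute sounds a perfect fourth below written, so transpose each written note down a perfect fourth.
D4 becomes A3
F4 becomes C4
G4 becomes D4
A5 becomes E5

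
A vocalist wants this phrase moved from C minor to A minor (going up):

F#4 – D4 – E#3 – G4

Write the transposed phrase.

D#5 B4 C##4 E5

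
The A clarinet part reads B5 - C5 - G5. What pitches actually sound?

G#5 A4 E5

The A clarinet sounds a minor third below written, so transpose each written note down a minor third.
B5 -> G#5
C5 -> A4
G5 -> E5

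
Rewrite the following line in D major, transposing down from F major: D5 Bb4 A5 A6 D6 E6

F major to D major down is a minor third, so every note moves down by that interval.
D5 to B4
Bb4 to G4
A5 to F#5
A6 to F#6
D6 to B5
E6 to C#6

B4 G4 F#5 F#6 B5 C#6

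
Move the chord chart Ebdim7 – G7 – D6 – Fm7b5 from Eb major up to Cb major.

Cbdim7 Eb7 Bb6 Dbm7b5

Eb major up to Cb major is a minor sixth; each chord root moves by that interval while the quality stays the same.
Ebdim7: root Eb up a minor sixth → Cb, giving Cbdim7.
G7: root G up a minor sixth → Eb, giving Eb7.
D6: root D up a minor sixth → Bb, giving Bb6.
Fm7b5: root F up a minor sixth → Db, giving Dbm7b5.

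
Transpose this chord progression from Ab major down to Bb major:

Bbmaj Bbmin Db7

Ab major down to Bb major is a minor seventh; each chord root moves by that interval while the quality stays the same.
Bbmaj: root Bb down a minor seventh → C, giving Cmaj.
Bbmin: root Bb down a minor seventh → C, giving Cmin.
Db7: root Db down a minor seventh → Eb, giving Eb7.

Cmaj Cmin Eb7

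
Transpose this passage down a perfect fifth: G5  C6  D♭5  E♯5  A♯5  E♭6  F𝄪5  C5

G5: a fifth down reaches C, and 7 semitones makes it C5.
A perfect fifth down from C6 gives F5.
A perfect fifth down from Db5 gives Gb4.
E#5: a fifth down reaches A, and 7 semitones makes it A#4.
A#5: a fifth down reaches D, and 7 semitones makes it D#5.
Eb6: a fifth down reaches A, and 7 semitones makes it Ab5.
F##5: a fifth down reaches B, and 7 semitones makes it B#4.
C5: a fifth down reaches F, and 7 semitones makes it F4.

C5 F5 Gb4 A#4 D#5 Ab5 B#4 F4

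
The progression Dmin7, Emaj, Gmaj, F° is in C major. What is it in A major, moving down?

C major down to A major is a minor third; each chord root moves by that interval while the quality stays the same.
Dmin7: root D down a minor third → B, giving Bmin7.
Emaj: root E down a minor third → C#, giving C#maj.
Gmaj: root G down a minor third → E, giving Emaj.
F°: root F down a minor third → D, giving D°.

Bmin7 C#maj Emaj D°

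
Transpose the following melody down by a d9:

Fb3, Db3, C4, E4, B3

E2 C#2 B#2 D##3 A##2

Fb3 gives E2
Db3 gives C#2
C4 gives B#2
E4 gives D##3
B3 gives A##2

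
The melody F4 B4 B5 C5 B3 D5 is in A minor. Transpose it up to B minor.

From A up to B is a major second; apply that to each pitch.
F4 gives G4
B4 gives C#5
B5 gives C#6
C5 gives D5
B3 gives C#4
D5 gives E5

G4 C#5 C#6 D5 C#4 E5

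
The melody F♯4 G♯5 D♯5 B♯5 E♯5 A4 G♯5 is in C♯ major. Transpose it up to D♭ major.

Gb4 Ab5 Eb5 C6 F5 Bbb4 Ab5

From C♯ up to D♭ is a diminished second; apply that to each pitch.
F#4 → Gb4
G#5 → Ab5
D#5 → Eb5
B#5 → C6
E#5 → F5
A4 → Bbb4
G#5 → Ab5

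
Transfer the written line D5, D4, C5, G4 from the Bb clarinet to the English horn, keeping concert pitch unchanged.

G5 G4 F5 C5

First find concert pitch: the Bb clarinet sounds a major second below written, so D5 D4 C5 G4 sounds C5 C4 Bb4 F4.
Then write for English horn: it sounds a perfect fifth below written, so the part must be a perfect fifth above concert.
C5 → G5
C4 → G4
Bb4 → F5
F4 → C5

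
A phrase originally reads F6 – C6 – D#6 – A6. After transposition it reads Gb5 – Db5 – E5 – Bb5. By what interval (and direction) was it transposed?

down a major seventh

Take the first pair: F6 → Gb5. F to G spans 7 letter names, so the interval is some kind of seventh.
Gb5 to F6 is 11 semitones, which makes it a major seventh; the second version is lower, so the direction is down.
Checking another pair — A6 → Bb5 — gives the same interval.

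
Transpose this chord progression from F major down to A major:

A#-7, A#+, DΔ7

F major down to A major is a minor sixth; each chord root moves by that interval while the quality stays the same.
A#-7: root A# down a minor sixth → C##, giving C##-7.
A#+: root A# down a minor sixth → C##, giving C##+.
DΔ7: root D down a minor sixth → F#, giving F#Δ7.

C##-7 C##+ F#Δ7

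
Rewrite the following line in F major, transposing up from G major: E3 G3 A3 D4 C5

D4 F4 G4 C5 Bb5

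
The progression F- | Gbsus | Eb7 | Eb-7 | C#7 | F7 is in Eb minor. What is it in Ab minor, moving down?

Eb minor down to Ab minor is a perfect fifth; each chord root moves by that interval while the quality stays the same.
F-: root F down a perfect fifth → Bb, giving Bb-.
Gbsus: root Gb down a perfect fifth → Cb, giving Cbsus.
Eb7: root Eb down a perfect fifth → Ab, giving Ab7.
Eb-7: root Eb down a perfect fifth → Ab, giving Ab-7.
C#7: root C# down a perfect fifth → F#, giving F#7.
F7: root F down a perfect fifth → Bb, giving Bb7.

Bb- Cbsus Ab7 Ab-7 F#7 Bb7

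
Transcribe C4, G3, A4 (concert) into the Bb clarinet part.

D4 A3 B4

Written C4 sounds as Bb3 on the Bb clarinet, so concert pitches are written a major second up.
C4 to D4
G3 to A3
A4 to B4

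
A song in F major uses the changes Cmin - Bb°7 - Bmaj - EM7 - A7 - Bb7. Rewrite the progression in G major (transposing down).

Dmin C°7 C#maj F#M7 B7 C7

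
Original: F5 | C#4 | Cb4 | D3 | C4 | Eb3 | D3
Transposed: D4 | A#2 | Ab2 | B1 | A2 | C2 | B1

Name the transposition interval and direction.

down a minor tenth

From F5 to D4 is 10 letter names — a tenth of some quality.
D4 to F5 is 15 semitones, which makes it a minor tenth; the second version is lower, so the direction is down.
Checking another pair — D3 → B1 — gives the same interval.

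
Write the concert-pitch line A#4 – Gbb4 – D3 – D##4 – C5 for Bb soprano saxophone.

Written C4 sounds as Bb3 on the Bb soprano saxophone, so concert pitches are written a major second up.
A#4 -> B#4
Gbb4 -> Abb4
D3 -> E3
D##4 -> E##4
C5 -> D5

B#4 Abb4 E3 E##4 D5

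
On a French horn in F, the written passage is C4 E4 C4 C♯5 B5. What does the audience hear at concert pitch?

F3 A3 F3 F#4 E5

Written C4 on the French horn in F sounds as F3, a perfect fifth lower; apply that shift to every note.
C4 to F3
E4 to A3
C4 to F3
C#5 to F#4
B5 to E5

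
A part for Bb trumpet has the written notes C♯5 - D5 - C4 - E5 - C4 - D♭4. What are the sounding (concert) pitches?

B4 C5 Bb3 D5 Bb3 Cb4

The Bb trumpet sounds a major second below written, so transpose each written note down a major second.
C#5 gives B4
D5 gives C5
C4 gives Bb3
E5 gives D5
C4 gives Bb3
Db4 gives Cb4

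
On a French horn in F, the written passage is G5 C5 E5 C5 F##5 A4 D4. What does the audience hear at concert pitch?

Written C4 on the French horn in F sounds as F3, a perfect fifth lower; apply that shift to every note.
G5 gives C5
C5 gives F4
E5 gives A4
C5 gives F4
F##5 gives B#4
A4 gives D4
D4 gives G3

C5 F4 A4 F4 B#4 D4 G3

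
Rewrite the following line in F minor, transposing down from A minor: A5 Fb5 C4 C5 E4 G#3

F5 Dbb5 Ab3 Ab4 C4 E3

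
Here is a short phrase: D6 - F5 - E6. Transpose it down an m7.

D6: a seventh down reaches E, and 10 semitones makes it E5.
A minor seventh down from F5 gives G4.
E6: a seventh down reaches F, and 10 semitones makes it F#5.

E5 G4 F#5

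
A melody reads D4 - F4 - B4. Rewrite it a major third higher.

F#4 A4 D#5

D4 -> F#4
F4 -> A4
B4 -> D#5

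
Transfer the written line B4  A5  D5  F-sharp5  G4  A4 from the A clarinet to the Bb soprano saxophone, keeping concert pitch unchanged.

A#4 G#5 C#5 E#5 F#4 G#4

First find concert pitch: the A clarinet sounds a minor third below written, so B4 A5 D5 F-sharp5 G4 A4 sounds G#4 F#5 B4 D#5 E4 F#4.
Then write for Bb soprano saxophone: it sounds a major second below written, so the part must be a major second above concert.
G#4 → A#4
F#5 → G#5
B4 → C#5
D#5 → E#5
E4 → F#4
F#4 → G#4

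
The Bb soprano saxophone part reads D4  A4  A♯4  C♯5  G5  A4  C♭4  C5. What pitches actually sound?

Written C4 on the Bb soprano saxophone sounds as Bb3, a major second lower; apply that shift to every note.
D4 → C4
A4 → G4
A#4 → G#4
C#5 → B4
G5 → F5
A4 → G4
Cb4 → Bbb3
C5 → Bb4

C4 G4 G#4 B4 F5 G4 Bbb3 Bb4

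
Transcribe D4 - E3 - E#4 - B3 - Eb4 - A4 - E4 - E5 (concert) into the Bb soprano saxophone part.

E4 F#3 F##4 C#4 F4 B4 F#4 F#5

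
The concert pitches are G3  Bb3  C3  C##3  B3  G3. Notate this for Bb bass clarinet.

Written C4 sounds as Bb2 on the Bb bass clarinet, so concert pitches are written a major ninth up.
G3 → A4
Bb3 → C5
C3 → D4
C##3 → D##4
B3 → C#5
G3 → A4

A4 C5 D4 D##4 C#5 A4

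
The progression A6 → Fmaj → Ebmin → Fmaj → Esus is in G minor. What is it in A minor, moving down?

B6 Gmaj Fmin Gmaj F#sus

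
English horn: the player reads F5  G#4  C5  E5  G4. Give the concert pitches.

Bb4 C#4 F4 A4 C4

The English horn sounds a perfect fifth below written, so transpose each written note down a perfect fifth.
F5 gives Bb4
G#4 gives C#4
C5 gives F4
E5 gives A4
G4 gives C4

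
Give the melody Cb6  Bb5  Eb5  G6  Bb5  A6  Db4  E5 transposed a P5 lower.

Fb5 Eb5 Ab4 C6 Eb5 D6 Gb3 A4

Cb6 to Fb5
Bb5 to Eb5
Eb5 to Ab4
G6 to C6
Bb5 to Eb5
A6 to D6
Db4 to Gb3
E5 to A4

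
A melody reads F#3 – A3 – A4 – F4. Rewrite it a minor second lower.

F#3 down a minor second is E#3.
A3: a second down reaches G, and 1 semitone makes it G#3.
A4 down a minor second is G#4.
A minor second down from F4 gives E4.

E#3 G#3 G#4 E4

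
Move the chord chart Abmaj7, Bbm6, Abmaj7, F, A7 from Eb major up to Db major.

Eb major up to Db major is a minor seventh; each chord root moves by that interval while the quality stays the same.
Abmaj7: root Ab up a minor seventh → Gb, giving Gbmaj7.
Bbm6: root Bb up a minor seventh → Ab, giving Abm6.
Abmaj7: root Ab up a minor seventh → Gb, giving Gbmaj7.
F: root F up a minor seventh → Eb, giving Eb.
A7: root A up a minor seventh → G, giving G7.

Gbmaj7 Abm6 Gbmaj7 Eb G7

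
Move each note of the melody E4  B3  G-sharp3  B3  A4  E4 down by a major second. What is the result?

E4 down a major second is D4.
A major second down from B3 gives A3.
G#3 down a major second is F#3.
B3 down a major second is A3.
A major second down from A4 gives G4.
A major second down from E4 gives D4.

D4 A3 F#3 A3 G4 D4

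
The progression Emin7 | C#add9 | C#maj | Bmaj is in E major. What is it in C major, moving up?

Cmin7 Aadd9 Amaj Gmaj

E major up to C major is a minor sixth; each chord root moves by that interval while the quality stays the same.
Emin7: root E up a minor sixth → C, giving Cmin7.
C#add9: root C# up a minor sixth → A, giving Aadd9.
C#maj: root C# up a minor sixth → A, giving Amaj.
Bmaj: root B up a minor sixth → G, giving Gmaj.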